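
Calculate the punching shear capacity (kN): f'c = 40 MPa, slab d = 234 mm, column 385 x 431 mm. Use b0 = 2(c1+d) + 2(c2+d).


b0 = 2*(385 + 234) + 2*(431 + 234) = 2568 mm
Vc = 0.33 * sqrt(40) * 2568 * 234 / 1000
= 1254.17 kN

1254.17


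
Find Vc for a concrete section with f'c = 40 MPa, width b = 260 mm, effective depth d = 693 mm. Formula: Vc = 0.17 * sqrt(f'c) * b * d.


Vc = 0.17 * sqrt(40) * 260 * 693 / 1000
= 193.72 kN

193.72


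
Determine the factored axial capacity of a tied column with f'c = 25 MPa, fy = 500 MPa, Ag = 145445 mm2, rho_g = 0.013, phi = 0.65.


Ast = rho * Ag = 0.013 * 145445 = 1890.785 mm2
phi*Pn = 0.65 * 0.80 * (0.85 * 25 * (145445 - 1890.785) + 500 * 1890.785) / 1000
= 2077.88 kN

2077.88


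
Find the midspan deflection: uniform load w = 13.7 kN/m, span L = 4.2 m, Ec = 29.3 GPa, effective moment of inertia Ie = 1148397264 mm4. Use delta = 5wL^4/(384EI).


Convert: L = 4.2 m = 4200 mm, Ec = 29.3 GPa = 29300 MPa
delta = 5 * 13.7 * 4200^4 / (384 * 29300 * 1148397264)
= 1.65 mm

1.65


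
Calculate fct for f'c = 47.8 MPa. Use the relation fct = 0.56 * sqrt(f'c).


fct = 0.56 * sqrt(47.8)
= 0.56 * 6.914
= 3.872 MPa

3.872


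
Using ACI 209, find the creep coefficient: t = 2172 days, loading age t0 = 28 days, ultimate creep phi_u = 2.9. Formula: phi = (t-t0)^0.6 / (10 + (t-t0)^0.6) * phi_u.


dt = 2172 - 28 = 2144
phi = 2144^0.6 / (10 + 2144^0.6) * 2.9
= 2.636

2.636


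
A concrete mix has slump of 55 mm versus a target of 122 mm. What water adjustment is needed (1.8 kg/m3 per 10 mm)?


Difference = 122 - 55 = 67 mm
Water adjustment = 67 * 1.8 / 10 = 12.1 kg/m3

12.1


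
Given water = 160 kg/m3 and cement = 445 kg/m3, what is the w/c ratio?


w/c = water / cement
w/c = 160 / 445 = 0.36

0.36


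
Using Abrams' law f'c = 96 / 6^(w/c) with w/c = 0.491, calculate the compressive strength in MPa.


f'c = 96 / 6^0.491
= 96 / 2.41
= 39.83 MPa

39.83


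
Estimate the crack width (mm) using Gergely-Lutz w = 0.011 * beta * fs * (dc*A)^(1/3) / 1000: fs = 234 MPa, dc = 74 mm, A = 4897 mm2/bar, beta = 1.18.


w = 0.011 * beta * fs * (dc * A)^(1/3) / 1000
= 0.011 * 1.18 * 234 * (74 * 4897)^(1/3) / 1000
= 0.217 mm

0.217


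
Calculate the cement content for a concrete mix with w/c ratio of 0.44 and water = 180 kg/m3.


Cement = water / (w/c)
= 180 / 0.44
= 409.1 kg/m3

409.1


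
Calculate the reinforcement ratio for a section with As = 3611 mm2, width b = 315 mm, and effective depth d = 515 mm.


rho = As / (b * d)
= 3611 / (315 * 515)
= 0.0223

0.0223


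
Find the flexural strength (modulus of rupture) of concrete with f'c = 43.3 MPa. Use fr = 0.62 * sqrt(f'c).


fr = 0.62 * sqrt(43.3)
= 4.08 MPa

4.08


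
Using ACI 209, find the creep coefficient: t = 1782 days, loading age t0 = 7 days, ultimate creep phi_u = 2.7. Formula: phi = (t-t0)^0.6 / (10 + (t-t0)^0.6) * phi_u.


dt = 1782 - 7 = 1775
phi = 1775^0.6 / (10 + 1775^0.6) * 2.7
= 2.427

2.427


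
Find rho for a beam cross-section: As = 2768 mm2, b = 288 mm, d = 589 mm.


rho = As / (b * d)
= 2768 / (288 * 589)
= 0.0163

0.0163


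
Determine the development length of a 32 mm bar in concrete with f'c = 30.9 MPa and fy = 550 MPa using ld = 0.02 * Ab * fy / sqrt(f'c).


Ab = pi * 32^2 / 4 = 804.248 mm2
ld = 0.02 * 804.248 * 550 / sqrt(30.9)
= 1591.5 mm

1591.5


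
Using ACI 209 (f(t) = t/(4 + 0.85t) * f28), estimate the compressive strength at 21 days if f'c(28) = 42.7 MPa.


f(21) = 21 / (4 + 0.85 * 21) * 42.7
= 21 / 21.85 * 42.7
= 41.04 MPa

41.04


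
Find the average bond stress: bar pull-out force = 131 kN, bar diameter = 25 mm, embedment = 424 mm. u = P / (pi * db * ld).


u = P / (pi * db * ld)
= 131 * 1000 / (pi * 25 * 424)
= 3.934 MPa

3.934


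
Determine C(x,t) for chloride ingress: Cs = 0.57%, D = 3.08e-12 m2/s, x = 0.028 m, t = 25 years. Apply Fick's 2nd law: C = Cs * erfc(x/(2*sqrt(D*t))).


t_seconds = 25 * 365.25 * 24 * 3600 = 788940000.0 s
arg = 0.028 / (2 * sqrt(3.08e-12 * 788940000.0))
= 0.284
erfc(0.284) = 0.6879
C = 0.57 * 0.6879 = 0.3921%

0.3921


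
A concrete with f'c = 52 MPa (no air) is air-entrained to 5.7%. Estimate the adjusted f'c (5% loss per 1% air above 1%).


Strength loss = (5.7 - 1) * 5 = 23.5%
f'c = 52 * (1 - 23.5/100)
= 39.78 MPa

39.78


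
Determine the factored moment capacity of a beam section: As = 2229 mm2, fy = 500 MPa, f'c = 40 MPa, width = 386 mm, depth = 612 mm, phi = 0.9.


a = As * fy / (0.85 * f'c * b)
= 2229 * 500 / (0.85 * 40 * 386)
= 84.9208 mm
Mn = As * fy * (d - a/2) / 10^6
= 634.7519 kN-m
phi*Mn = 0.9 * 634.7519 = 571.28 kN-m

571.28


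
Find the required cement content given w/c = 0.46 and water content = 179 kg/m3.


Cement = water / (w/c)
= 179 / 0.46
= 389.1 kg/m3

389.1


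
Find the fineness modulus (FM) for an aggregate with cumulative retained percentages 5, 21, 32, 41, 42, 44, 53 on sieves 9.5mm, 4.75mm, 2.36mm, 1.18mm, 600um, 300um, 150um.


FM = sum(cumulative % retained) / 100
= 238 / 100
= 2.38

2.38


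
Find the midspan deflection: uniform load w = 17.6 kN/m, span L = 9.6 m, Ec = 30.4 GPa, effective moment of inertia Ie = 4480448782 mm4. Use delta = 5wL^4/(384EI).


Convert: L = 9.6 m = 9600 mm, Ec = 30.4 GPa = 30400 MPa
delta = 5 * 17.6 * 9600^4 / (384 * 30400 * 4480448782)
= 14.29 mm

14.29


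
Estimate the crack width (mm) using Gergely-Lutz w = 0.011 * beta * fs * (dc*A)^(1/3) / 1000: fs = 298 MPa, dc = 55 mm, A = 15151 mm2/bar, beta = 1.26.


w = 0.011 * beta * fs * (dc * A)^(1/3) / 1000
= 0.011 * 1.26 * 298 * (55 * 15151)^(1/3) / 1000
= 0.389 mm

0.389


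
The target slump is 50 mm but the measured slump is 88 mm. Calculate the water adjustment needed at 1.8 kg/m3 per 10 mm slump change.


Difference = 50 - 88 = -38 mm
Water adjustment = -38 * 1.8 / 10 = -6.8 kg/m3

-6.8


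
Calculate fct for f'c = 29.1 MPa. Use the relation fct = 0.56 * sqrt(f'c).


fct = 0.56 * sqrt(29.1)
= 0.56 * 5.394
= 3.021 MPa

3.021


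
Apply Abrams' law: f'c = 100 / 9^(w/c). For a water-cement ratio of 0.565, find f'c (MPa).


f'c = 100 / 9^0.565
= 100 / 3.461
= 28.9 MPa

28.9


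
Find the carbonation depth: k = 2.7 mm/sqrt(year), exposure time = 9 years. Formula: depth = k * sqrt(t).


depth = k * sqrt(t)
= 2.7 * sqrt(9)
= 8.1 mm

8.1


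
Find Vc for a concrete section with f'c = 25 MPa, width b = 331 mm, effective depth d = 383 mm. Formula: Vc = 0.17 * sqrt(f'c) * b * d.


Vc = 0.17 * sqrt(25) * 331 * 383 / 1000
= 107.76 kN

107.76


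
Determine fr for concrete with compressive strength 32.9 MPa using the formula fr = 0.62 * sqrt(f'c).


fr = 0.62 * sqrt(32.9)
= 3.556 MPa

3.556


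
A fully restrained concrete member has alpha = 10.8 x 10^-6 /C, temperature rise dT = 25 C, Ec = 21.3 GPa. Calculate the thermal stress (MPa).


sigma = alpha * dT * Ec
= 10.8e-6 * 25 * 21.3 * 1000
= 5.751 MPa

5.751


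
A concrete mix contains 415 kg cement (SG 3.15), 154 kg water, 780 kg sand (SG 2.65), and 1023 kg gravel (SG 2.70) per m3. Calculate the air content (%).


Vol cement = 415 / (3.15 * 1000) = 0.131746 m3
Vol water = 154 / 1000 = 0.154 m3
Vol sand = 780 / (2.65 * 1000) = 0.29434 m3
Vol gravel = 1023 / (2.70 * 1000) = 0.378889 m3
Total solid + water volume = 0.958975 m3
Air = (1 - 0.958975) * 100 = 4.1%

4.1


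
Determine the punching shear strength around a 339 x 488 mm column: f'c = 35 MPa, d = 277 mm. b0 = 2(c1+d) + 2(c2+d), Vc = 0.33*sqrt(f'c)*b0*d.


b0 = 2*(339 + 277) + 2*(488 + 277) = 2762 mm
Vc = 0.33 * sqrt(35) * 2762 * 277 / 1000
= 1493.66 kN

1493.66


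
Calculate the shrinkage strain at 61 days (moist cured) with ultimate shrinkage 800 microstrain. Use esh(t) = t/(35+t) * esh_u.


esh(61) = 61 / (35 + 61) * 800
= 61 / 96 * 800
= 508.3 microstrain

508.3


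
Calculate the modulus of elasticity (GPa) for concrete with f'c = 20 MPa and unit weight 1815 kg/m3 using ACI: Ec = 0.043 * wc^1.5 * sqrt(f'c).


Ec = 0.043 * 1815^1.5 * sqrt(20) / 1000
= 14.87 GPa

14.87


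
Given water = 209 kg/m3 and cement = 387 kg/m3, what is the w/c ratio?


w/c = water / cement
w/c = 209 / 387 = 0.54

0.54


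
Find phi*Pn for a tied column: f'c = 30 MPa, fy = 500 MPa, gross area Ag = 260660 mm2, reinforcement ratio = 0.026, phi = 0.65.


Ast = rho * Ag = 0.026 * 260660 = 6777.16 mm2
phi*Pn = 0.65 * 0.80 * (0.85 * 30 * (260660 - 6777.16) + 500 * 6777.16) / 1000
= 5128.55 kN

5128.55


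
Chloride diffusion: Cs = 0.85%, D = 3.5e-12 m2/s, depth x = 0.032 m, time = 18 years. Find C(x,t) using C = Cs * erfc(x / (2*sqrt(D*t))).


t_seconds = 18 * 365.25 * 24 * 3600 = 568036800.0 s
arg = 0.032 / (2 * sqrt(3.5e-12 * 568036800.0))
= 0.3588
erfc(0.3588) = 0.6118
C = 0.85 * 0.6118 = 0.52%

0.52


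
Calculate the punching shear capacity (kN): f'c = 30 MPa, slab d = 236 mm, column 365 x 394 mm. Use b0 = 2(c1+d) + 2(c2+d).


b0 = 2*(365 + 236) + 2*(394 + 236) = 2462 mm
Vc = 0.33 * sqrt(30) * 2462 * 236 / 1000
= 1050.21 kN

1050.21


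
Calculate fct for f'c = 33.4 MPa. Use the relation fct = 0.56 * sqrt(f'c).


fct = 0.56 * sqrt(33.4)
= 0.56 * 5.779
= 3.236 MPa

3.236


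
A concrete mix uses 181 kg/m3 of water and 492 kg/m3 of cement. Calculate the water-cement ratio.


w/c = water / cement
w/c = 181 / 492 = 0.368

0.368


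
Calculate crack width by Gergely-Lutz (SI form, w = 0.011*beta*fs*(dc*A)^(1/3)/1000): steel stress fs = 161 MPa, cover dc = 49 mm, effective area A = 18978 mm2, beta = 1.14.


w = 0.011 * beta * fs * (dc * A)^(1/3) / 1000
= 0.011 * 1.14 * 161 * (49 * 18978)^(1/3) / 1000
= 0.197 mm

0.197


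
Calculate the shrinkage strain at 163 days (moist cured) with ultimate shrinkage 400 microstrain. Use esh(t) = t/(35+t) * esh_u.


esh(163) = 163 / (35 + 163) * 400
= 163 / 198 * 400
= 329.3 microstrain

329.3


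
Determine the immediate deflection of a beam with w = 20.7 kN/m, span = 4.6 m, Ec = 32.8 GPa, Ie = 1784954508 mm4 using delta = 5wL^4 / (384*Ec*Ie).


Convert: L = 4.6 m = 4600 mm, Ec = 32.8 GPa = 32800 MPa
delta = 5 * 20.7 * 4600^4 / (384 * 32800 * 1784954508)
= 2.06 mm

2.06


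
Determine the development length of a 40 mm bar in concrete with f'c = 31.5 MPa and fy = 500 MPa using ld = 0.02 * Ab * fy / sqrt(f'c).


Ab = pi * 40^2 / 4 = 1256.637 mm2
ld = 0.02 * 1256.637 * 500 / sqrt(31.5)
= 2239.0 mm

2239.0


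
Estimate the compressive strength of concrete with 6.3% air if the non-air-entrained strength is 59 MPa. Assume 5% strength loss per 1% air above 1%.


Strength loss = (6.3 - 1) * 5 = 26.5%
f'c = 59 * (1 - 26.5/100)
= 43.37 MPa

43.37


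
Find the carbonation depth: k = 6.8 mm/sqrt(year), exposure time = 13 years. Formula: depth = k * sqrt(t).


depth = k * sqrt(t)
= 6.8 * sqrt(13)
= 24.52 mm

24.52


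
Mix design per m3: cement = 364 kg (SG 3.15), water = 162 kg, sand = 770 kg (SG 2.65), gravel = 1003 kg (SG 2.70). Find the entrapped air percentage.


Vol cement = 364 / (3.15 * 1000) = 0.115556 m3
Vol water = 162 / 1000 = 0.162 m3
Vol sand = 770 / (2.65 * 1000) = 0.290566 m3
Vol gravel = 1003 / (2.70 * 1000) = 0.371481 m3
Total solid + water volume = 0.939603 m3
Air = (1 - 0.939603) * 100 = 6.04%

6.04


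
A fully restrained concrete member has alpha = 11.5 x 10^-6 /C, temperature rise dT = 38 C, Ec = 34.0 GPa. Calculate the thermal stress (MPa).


sigma = alpha * dT * Ec
= 11.5e-6 * 38 * 34.0 * 1000
= 14.858 MPa

14.858


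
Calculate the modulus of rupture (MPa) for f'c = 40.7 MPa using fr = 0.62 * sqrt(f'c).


fr = 0.62 * sqrt(40.7)
= 3.955 MPa

3.955


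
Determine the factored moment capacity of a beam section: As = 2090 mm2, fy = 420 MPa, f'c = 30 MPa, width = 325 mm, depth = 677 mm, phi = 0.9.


a = As * fy / (0.85 * f'c * b)
= 2090 * 420 / (0.85 * 30 * 325)
= 105.9186 mm
Mn = As * fy * (d - a/2) / 10^6
= 547.7829 kN-m
phi*Mn = 0.9 * 547.7829 = 493.0 kN-m

493.0


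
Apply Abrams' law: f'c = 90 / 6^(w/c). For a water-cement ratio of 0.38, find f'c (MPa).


f'c = 90 / 6^0.38
= 90 / 1.976
= 45.56 MPa

45.56


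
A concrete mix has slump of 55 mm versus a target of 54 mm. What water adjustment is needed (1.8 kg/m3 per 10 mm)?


Difference = 54 - 55 = -1 mm
Water adjustment = -1 * 1.8 / 10 = -0.2 kg/m3

-0.2


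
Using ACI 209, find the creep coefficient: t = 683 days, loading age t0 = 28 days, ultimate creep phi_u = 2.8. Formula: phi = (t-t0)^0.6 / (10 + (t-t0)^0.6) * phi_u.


dt = 683 - 28 = 655
phi = 655^0.6 / (10 + 655^0.6) * 2.8
= 2.325

2.325


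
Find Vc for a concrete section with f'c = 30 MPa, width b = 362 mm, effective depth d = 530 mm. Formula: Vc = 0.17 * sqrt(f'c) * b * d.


Vc = 0.17 * sqrt(30) * 362 * 530 / 1000
= 178.65 kN

178.65


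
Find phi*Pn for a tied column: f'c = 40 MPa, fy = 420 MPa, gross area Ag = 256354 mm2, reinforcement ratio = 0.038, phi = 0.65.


Ast = rho * Ag = 0.038 * 256354 = 9741.452 mm2
phi*Pn = 0.65 * 0.80 * (0.85 * 40 * (256354 - 9741.452) + 420 * 9741.452) / 1000
= 6487.64 kN

6487.64


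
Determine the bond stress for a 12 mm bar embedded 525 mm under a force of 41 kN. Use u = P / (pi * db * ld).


u = P / (pi * db * ld)
= 41 * 1000 / (pi * 12 * 525)
= 2.072 MPa

2.072


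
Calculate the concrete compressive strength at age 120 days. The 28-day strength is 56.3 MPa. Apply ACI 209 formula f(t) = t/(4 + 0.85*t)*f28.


f(120) = 120 / (4 + 0.85 * 120) * 56.3
= 120 / 106.0 * 56.3
= 63.74 MPa

63.74


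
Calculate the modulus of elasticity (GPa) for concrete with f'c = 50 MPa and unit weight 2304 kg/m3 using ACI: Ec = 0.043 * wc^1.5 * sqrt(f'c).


Ec = 0.043 * 2304^1.5 * sqrt(50) / 1000
= 33.63 GPa

33.63


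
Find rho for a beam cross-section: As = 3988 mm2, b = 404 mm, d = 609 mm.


rho = As / (b * d)
= 3988 / (404 * 609)
= 0.0162

0.0162


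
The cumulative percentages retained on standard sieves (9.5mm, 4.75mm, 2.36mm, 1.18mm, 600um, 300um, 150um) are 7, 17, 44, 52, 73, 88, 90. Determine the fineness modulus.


FM = sum(cumulative % retained) / 100
= 371 / 100
= 3.71

3.71


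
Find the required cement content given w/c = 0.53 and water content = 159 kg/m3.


Cement = water / (w/c)
= 159 / 0.53
= 300.0 kg/m3

300.0


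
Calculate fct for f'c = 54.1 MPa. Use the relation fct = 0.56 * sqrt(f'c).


fct = 0.56 * sqrt(54.1)
= 0.56 * 7.355
= 4.119 MPa

4.119


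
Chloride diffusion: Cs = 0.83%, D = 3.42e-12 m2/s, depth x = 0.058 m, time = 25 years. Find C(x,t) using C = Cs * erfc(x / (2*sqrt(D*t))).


t_seconds = 25 * 365.25 * 24 * 3600 = 788940000.0 s
arg = 0.058 / (2 * sqrt(3.42e-12 * 788940000.0))
= 0.5583
erfc(0.5583) = 0.4298
C = 0.83 * 0.4298 = 0.3567%

0.3567


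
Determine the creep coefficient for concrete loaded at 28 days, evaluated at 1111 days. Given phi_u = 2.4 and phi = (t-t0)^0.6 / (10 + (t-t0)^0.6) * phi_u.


dt = 1111 - 28 = 1083
phi = 1083^0.6 / (10 + 1083^0.6) * 2.4
= 2.085

2.085


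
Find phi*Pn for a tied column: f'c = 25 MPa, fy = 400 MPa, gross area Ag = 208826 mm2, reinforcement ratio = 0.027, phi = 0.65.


Ast = rho * Ag = 0.027 * 208826 = 5638.302 mm2
phi*Pn = 0.65 * 0.80 * (0.85 * 25 * (208826 - 5638.302) + 400 * 5638.302) / 1000
= 3417.99 kN

3417.99


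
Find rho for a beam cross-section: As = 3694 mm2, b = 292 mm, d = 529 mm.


rho = As / (b * d)
= 3694 / (292 * 529)
= 0.0239

0.0239


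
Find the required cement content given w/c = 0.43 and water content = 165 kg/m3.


Cement = water / (w/c)
= 165 / 0.43
= 383.7 kg/m3

383.7


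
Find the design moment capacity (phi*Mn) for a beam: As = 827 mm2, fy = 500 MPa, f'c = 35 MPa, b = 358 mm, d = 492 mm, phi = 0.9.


a = As * fy / (0.85 * f'c * b)
= 827 * 500 / (0.85 * 35 * 358)
= 38.8245 mm
Mn = As * fy * (d - a/2) / 10^6
= 195.415 kN-m
phi*Mn = 0.9 * 195.415 = 175.87 kN-m

175.87


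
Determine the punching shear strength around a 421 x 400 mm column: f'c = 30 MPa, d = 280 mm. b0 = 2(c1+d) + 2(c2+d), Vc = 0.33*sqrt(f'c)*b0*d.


b0 = 2*(421 + 280) + 2*(400 + 280) = 2762 mm
Vc = 0.33 * sqrt(30) * 2762 * 280 / 1000
= 1397.84 kN

1397.84


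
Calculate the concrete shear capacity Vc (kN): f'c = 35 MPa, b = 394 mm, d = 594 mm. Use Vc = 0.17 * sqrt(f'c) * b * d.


Vc = 0.17 * sqrt(35) * 394 * 594 / 1000
= 235.38 kN

235.38


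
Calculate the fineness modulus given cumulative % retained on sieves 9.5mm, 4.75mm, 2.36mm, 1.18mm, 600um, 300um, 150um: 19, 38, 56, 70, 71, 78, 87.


FM = sum(cumulative % retained) / 100
= 419 / 100
= 4.19

4.19


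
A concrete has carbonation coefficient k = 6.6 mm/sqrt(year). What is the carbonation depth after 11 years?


depth = k * sqrt(t)
= 6.6 * sqrt(11)
= 21.89 mm

21.89


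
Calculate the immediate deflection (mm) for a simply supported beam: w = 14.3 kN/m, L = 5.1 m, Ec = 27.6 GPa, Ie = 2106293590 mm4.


Convert: L = 5.1 m = 5100 mm, Ec = 27.6 GPa = 27600 MPa
delta = 5 * 14.3 * 5100^4 / (384 * 27600 * 2106293590)
= 2.17 mm

2.17


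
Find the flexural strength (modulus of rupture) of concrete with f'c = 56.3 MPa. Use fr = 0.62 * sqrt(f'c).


fr = 0.62 * sqrt(56.3)
= 4.652 MPa

4.652


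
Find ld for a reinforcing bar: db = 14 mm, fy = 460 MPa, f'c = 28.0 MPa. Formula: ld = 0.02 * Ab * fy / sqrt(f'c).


Ab = pi * 14^2 / 4 = 153.938 mm2
ld = 0.02 * 153.938 * 460 / sqrt(28.0)
= 267.6 mm

267.6


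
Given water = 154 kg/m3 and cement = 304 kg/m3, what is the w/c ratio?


w/c = water / cement
w/c = 154 / 304 = 0.507

0.507


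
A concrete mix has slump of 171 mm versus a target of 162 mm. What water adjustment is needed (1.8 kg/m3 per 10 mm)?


Difference = 162 - 171 = -9 mm
Water adjustment = -9 * 1.8 / 10 = -1.6 kg/m3

-1.6


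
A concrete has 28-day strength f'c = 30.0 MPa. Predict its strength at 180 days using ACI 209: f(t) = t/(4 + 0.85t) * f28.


f(180) = 180 / (4 + 0.85 * 180) * 30.0
= 180 / 157.0 * 30.0
= 34.39 MPa

34.39


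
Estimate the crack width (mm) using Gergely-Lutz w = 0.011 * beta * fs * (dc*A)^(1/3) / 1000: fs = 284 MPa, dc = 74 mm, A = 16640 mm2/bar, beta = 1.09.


w = 0.011 * beta * fs * (dc * A)^(1/3) / 1000
= 0.011 * 1.09 * 284 * (74 * 16640)^(1/3) / 1000
= 0.365 mm

0.365


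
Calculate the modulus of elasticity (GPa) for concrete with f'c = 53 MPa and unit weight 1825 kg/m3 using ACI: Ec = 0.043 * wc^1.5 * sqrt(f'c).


Ec = 0.043 * 1825^1.5 * sqrt(53) / 1000
= 24.41 GPa

24.41


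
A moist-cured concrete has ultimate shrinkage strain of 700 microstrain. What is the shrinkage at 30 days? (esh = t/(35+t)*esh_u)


esh(30) = 30 / (35 + 30) * 700
= 30 / 65 * 700
= 323.1 microstrain

323.1


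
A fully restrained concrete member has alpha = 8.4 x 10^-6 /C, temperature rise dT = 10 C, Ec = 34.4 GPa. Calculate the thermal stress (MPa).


sigma = alpha * dT * Ec
= 8.4e-6 * 10 * 34.4 * 1000
= 2.89 MPa

2.89


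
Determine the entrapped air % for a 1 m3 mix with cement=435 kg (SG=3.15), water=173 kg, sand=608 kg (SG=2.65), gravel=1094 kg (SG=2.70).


Vol cement = 435 / (3.15 * 1000) = 0.138095 m3
Vol water = 173 / 1000 = 0.173 m3
Vol sand = 608 / (2.65 * 1000) = 0.229434 m3
Vol gravel = 1094 / (2.70 * 1000) = 0.405185 m3
Total solid + water volume = 0.945714 m3
Air = (1 - 0.945714) * 100 = 5.43%

5.43


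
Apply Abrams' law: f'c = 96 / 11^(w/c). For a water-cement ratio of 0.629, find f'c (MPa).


f'c = 96 / 11^0.629
= 96 / 4.519
= 21.24 MPa

21.24


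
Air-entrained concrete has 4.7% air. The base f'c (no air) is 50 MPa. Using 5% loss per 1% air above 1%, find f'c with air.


Strength loss = (4.7 - 1) * 5 = 18.5%
f'c = 50 * (1 - 18.5/100)
= 40.75 MPa

40.75


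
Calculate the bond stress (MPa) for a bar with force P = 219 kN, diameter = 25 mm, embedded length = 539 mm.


u = P / (pi * db * ld)
= 219 * 1000 / (pi * 25 * 539)
= 5.173 MPa

5.173


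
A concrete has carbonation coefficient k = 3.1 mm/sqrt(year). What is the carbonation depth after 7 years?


depth = k * sqrt(t)
= 3.1 * sqrt(7)
= 8.2 mm

8.2


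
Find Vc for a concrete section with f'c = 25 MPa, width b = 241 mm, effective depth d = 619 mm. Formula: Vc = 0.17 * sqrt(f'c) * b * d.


Vc = 0.17 * sqrt(25) * 241 * 619 / 1000
= 126.8 kN

126.8


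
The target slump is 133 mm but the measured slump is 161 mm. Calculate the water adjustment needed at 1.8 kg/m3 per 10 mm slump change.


Difference = 133 - 161 = -28 mm
Water adjustment = -28 * 1.8 / 10 = -5.0 kg/m3

-5.0


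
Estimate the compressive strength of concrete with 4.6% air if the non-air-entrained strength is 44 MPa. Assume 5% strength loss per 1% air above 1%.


Strength loss = (4.6 - 1) * 5 = 18.0%
f'c = 44 * (1 - 18.0/100)
= 36.08 MPa

36.08


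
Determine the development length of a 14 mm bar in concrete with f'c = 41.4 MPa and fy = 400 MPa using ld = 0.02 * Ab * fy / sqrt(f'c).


Ab = pi * 14^2 / 4 = 153.938 mm2
ld = 0.02 * 153.938 * 400 / sqrt(41.4)
= 191.4 mm

191.4


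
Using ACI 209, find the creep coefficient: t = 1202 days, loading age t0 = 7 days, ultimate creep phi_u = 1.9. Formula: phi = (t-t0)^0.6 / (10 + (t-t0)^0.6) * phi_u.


dt = 1202 - 7 = 1195
phi = 1195^0.6 / (10 + 1195^0.6) * 1.9
= 1.663

1.663


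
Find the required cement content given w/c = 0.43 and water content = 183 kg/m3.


Cement = water / (w/c)
= 183 / 0.43
= 425.6 kg/m3

425.6


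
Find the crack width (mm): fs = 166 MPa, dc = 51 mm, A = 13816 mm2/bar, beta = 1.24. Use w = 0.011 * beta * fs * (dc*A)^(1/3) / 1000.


w = 0.011 * beta * fs * (dc * A)^(1/3) / 1000
= 0.011 * 1.24 * 166 * (51 * 13816)^(1/3) / 1000
= 0.201 mm

0.201


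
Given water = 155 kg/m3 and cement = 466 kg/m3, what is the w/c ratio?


w/c = water / cement
w/c = 155 / 466 = 0.333

0.333


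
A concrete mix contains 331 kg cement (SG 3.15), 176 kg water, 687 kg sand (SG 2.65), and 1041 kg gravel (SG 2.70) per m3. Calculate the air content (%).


Vol cement = 331 / (3.15 * 1000) = 0.105079 m3
Vol water = 176 / 1000 = 0.176 m3
Vol sand = 687 / (2.65 * 1000) = 0.259245 m3
Vol gravel = 1041 / (2.70 * 1000) = 0.385556 m3
Total solid + water volume = 0.92588 m3
Air = (1 - 0.92588) * 100 = 7.41%

7.41


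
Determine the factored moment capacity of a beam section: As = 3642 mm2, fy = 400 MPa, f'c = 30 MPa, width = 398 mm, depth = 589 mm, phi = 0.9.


a = As * fy / (0.85 * f'c * b)
= 3642 * 400 / (0.85 * 30 * 398)
= 143.5412 mm
Mn = As * fy * (d - a/2) / 10^6
= 753.4998 kN-m
phi*Mn = 0.9 * 753.4998 = 678.15 kN-m

678.15


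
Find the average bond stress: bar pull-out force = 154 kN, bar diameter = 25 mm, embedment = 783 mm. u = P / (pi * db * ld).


u = P / (pi * db * ld)
= 154 * 1000 / (pi * 25 * 783)
= 2.504 MPa

2.504


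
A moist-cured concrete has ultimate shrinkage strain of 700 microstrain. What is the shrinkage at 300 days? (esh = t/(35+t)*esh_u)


esh(300) = 300 / (35 + 300) * 700
= 300 / 335 * 700
= 626.9 microstrain

626.9


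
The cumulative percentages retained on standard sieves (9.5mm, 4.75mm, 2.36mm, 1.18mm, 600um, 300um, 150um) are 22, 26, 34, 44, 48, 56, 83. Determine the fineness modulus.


FM = sum(cumulative % retained) / 100
= 313 / 100
= 3.13

3.13


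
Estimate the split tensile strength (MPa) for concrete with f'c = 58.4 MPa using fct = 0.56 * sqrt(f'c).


fct = 0.56 * sqrt(58.4)
= 0.56 * 7.642
= 4.28 MPa

4.28


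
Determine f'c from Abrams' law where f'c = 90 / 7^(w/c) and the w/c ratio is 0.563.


f'c = 90 / 7^0.563
= 90 / 2.991
= 30.09 MPa

30.09


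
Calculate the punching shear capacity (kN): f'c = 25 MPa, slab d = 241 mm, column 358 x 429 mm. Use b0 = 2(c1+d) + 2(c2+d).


b0 = 2*(358 + 241) + 2*(429 + 241) = 2538 mm
Vc = 0.33 * sqrt(25) * 2538 * 241 / 1000
= 1009.24 kN

1009.24


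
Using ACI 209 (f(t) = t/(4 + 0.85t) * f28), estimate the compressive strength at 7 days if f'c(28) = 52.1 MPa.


f(7) = 7 / (4 + 0.85 * 7) * 52.1
= 7 / 9.95 * 52.1
= 36.65 MPa

36.65


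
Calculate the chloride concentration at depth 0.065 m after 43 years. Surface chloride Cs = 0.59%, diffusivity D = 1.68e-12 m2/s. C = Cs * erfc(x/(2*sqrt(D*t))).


t_seconds = 43 * 365.25 * 24 * 3600 = 1356976800.0 s
arg = 0.065 / (2 * sqrt(1.68e-12 * 1356976800.0))
= 0.6807
erfc(0.6807) = 0.3357
C = 0.59 * 0.3357 = 0.1981%

0.1981


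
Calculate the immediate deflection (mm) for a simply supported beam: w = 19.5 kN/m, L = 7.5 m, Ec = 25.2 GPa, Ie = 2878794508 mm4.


Convert: L = 7.5 m = 7500 mm, Ec = 25.2 GPa = 25200 MPa
delta = 5 * 19.5 * 7500^4 / (384 * 25200 * 2878794508)
= 11.07 mm

11.07


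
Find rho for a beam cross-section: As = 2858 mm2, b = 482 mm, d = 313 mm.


rho = As / (b * d)
= 2858 / (482 * 313)
= 0.0189

0.0189


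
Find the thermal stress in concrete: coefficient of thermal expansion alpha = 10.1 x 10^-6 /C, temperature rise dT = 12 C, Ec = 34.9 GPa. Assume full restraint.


sigma = alpha * dT * Ec
= 10.1e-6 * 12 * 34.9 * 1000
= 4.23 MPa

4.23


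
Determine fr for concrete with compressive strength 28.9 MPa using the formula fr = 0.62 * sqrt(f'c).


fr = 0.62 * sqrt(28.9)
= 3.333 MPa

3.333


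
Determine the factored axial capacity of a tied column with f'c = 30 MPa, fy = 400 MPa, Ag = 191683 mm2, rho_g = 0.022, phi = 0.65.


Ast = rho * Ag = 0.022 * 191683 = 4217.026 mm2
phi*Pn = 0.65 * 0.80 * (0.85 * 30 * (191683 - 4217.026) + 400 * 4217.026) / 1000
= 3362.94 kN

3362.94


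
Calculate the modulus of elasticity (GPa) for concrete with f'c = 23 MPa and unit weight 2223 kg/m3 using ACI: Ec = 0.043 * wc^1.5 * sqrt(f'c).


Ec = 0.043 * 2223^1.5 * sqrt(23) / 1000
= 21.61 GPa

21.61


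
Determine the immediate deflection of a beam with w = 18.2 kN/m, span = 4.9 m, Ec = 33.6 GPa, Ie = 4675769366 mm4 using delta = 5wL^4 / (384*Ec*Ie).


Convert: L = 4.9 m = 4900 mm, Ec = 33.6 GPa = 33600 MPa
delta = 5 * 18.2 * 4900^4 / (384 * 33600 * 4675769366)
= 0.87 mm

0.87


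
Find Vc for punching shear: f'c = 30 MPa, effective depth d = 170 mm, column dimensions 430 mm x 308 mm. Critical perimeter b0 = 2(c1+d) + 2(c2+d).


b0 = 2*(430 + 170) + 2*(308 + 170) = 2156 mm
Vc = 0.33 * sqrt(30) * 2156 * 170 / 1000
= 662.48 kN

662.48


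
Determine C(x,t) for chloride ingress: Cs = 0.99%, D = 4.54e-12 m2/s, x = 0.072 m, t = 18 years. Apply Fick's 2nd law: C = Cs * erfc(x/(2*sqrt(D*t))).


t_seconds = 18 * 365.25 * 24 * 3600 = 568036800.0 s
arg = 0.072 / (2 * sqrt(4.54e-12 * 568036800.0))
= 0.7089
erfc(0.7089) = 0.3161
C = 0.99 * 0.3161 = 0.3129%

0.3129


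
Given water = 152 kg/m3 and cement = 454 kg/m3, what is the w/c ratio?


w/c = water / cement
w/c = 152 / 454 = 0.335

0.335


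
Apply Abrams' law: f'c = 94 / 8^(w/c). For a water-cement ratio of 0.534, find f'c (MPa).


f'c = 94 / 8^0.534
= 94 / 3.036
= 30.97 MPa

30.97


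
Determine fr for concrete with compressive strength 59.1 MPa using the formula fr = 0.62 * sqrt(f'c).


fr = 0.62 * sqrt(59.1)
= 4.766 MPa

4.766


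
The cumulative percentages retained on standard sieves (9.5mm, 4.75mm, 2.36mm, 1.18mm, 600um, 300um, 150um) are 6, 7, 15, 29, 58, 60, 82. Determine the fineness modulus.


FM = sum(cumulative % retained) / 100
= 257 / 100
= 2.57

2.57


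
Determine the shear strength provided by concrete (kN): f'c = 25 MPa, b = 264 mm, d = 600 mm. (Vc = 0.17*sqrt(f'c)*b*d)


Vc = 0.17 * sqrt(25) * 264 * 600 / 1000
= 134.64 kN

134.64


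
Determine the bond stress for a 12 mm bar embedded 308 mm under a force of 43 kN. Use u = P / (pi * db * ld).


u = P / (pi * db * ld)
= 43 * 1000 / (pi * 12 * 308)
= 3.703 MPa

3.703


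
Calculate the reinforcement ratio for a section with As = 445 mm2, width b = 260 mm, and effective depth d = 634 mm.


rho = As / (b * d)
= 445 / (260 * 634)
= 0.0027

0.0027


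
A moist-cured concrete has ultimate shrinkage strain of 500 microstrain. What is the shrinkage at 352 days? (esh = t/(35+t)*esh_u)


esh(352) = 352 / (35 + 352) * 500
= 352 / 387 * 500
= 454.8 microstrain

454.8


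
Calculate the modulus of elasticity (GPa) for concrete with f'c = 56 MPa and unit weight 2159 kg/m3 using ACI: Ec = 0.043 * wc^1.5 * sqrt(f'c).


Ec = 0.043 * 2159^1.5 * sqrt(56) / 1000
= 32.28 GPa

32.28


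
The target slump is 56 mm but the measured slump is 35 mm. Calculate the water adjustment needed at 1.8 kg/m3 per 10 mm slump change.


Difference = 56 - 35 = 21 mm
Water adjustment = 21 * 1.8 / 10 = 3.8 kg/m3

3.8


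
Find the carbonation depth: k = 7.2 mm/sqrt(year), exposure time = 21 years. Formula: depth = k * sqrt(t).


depth = k * sqrt(t)
= 7.2 * sqrt(21)
= 32.99 mm

32.99


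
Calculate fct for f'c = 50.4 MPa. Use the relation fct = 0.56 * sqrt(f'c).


fct = 0.56 * sqrt(50.4)
= 0.56 * 7.099
= 3.976 MPa

3.976


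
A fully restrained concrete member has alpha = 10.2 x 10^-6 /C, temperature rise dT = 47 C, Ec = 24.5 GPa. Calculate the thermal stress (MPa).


sigma = alpha * dT * Ec
= 10.2e-6 * 47 * 24.5 * 1000
= 11.745 MPa

11.745


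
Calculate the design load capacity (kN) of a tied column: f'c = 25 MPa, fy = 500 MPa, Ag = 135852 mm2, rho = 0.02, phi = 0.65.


Ast = rho * Ag = 0.02 * 135852 = 2717.04 mm2
phi*Pn = 0.65 * 0.80 * (0.85 * 25 * (135852 - 2717.04) + 500 * 2717.04) / 1000
= 2177.57 kN

2177.57


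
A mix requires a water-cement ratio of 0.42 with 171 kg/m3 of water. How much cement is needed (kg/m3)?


Cement = water / (w/c)
= 171 / 0.42
= 407.1 kg/m3

407.1


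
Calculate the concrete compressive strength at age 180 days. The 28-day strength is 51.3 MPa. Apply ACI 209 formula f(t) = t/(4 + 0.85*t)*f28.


f(180) = 180 / (4 + 0.85 * 180) * 51.3
= 180 / 157.0 * 51.3
= 58.82 MPa

58.82


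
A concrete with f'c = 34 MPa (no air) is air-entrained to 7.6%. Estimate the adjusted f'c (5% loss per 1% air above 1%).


Strength loss = (7.6 - 1) * 5 = 33.0%
f'c = 34 * (1 - 33.0/100)
= 22.78 MPa

22.78


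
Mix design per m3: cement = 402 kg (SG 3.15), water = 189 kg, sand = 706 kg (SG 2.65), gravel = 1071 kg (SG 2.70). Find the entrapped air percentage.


Vol cement = 402 / (3.15 * 1000) = 0.127619 m3
Vol water = 189 / 1000 = 0.189 m3
Vol sand = 706 / (2.65 * 1000) = 0.266415 m3
Vol gravel = 1071 / (2.70 * 1000) = 0.396667 m3
Total solid + water volume = 0.979701 m3
Air = (1 - 0.979701) * 100 = 2.03%

2.03


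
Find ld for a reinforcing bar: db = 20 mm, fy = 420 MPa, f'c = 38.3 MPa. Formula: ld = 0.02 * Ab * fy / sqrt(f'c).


Ab = pi * 20^2 / 4 = 314.159 mm2
ld = 0.02 * 314.159 * 420 / sqrt(38.3)
= 426.4 mm

426.4


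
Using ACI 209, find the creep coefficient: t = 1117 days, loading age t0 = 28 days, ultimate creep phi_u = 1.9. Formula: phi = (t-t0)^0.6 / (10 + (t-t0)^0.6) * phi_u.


dt = 1117 - 28 = 1089
phi = 1089^0.6 / (10 + 1089^0.6) * 1.9
= 1.651

1.651


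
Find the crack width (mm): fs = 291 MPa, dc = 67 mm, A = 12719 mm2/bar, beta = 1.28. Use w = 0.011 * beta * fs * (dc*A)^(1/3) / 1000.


w = 0.011 * beta * fs * (dc * A)^(1/3) / 1000
= 0.011 * 1.28 * 291 * (67 * 12719)^(1/3) / 1000
= 0.388 mm

0.388


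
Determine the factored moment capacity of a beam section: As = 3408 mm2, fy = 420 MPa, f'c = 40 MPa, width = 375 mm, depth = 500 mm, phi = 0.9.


a = As * fy / (0.85 * f'c * b)
= 3408 * 420 / (0.85 * 40 * 375)
= 112.2635 mm
Mn = As * fy * (d - a/2) / 10^6
= 635.3352 kN-m
phi*Mn = 0.9 * 635.3352 = 571.8 kN-m

571.8


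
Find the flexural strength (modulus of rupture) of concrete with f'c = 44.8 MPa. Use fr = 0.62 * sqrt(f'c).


fr = 0.62 * sqrt(44.8)
= 4.15 MPa

4.15


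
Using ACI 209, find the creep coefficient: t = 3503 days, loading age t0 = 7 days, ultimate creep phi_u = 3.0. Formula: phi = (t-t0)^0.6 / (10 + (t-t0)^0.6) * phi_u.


dt = 3503 - 7 = 3496
phi = 3496^0.6 / (10 + 3496^0.6) * 3.0
= 2.791

2.791


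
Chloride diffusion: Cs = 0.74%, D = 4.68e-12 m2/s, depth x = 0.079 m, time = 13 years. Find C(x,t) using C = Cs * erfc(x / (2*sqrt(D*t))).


t_seconds = 13 * 365.25 * 24 * 3600 = 410248800.0 s
arg = 0.079 / (2 * sqrt(4.68e-12 * 410248800.0))
= 0.9015
erfc(0.9015) = 0.2024
C = 0.74 * 0.2024 = 0.1497%

0.1497


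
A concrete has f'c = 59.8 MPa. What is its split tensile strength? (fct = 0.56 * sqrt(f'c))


fct = 0.56 * sqrt(59.8)
= 0.56 * 7.733
= 4.331 MPa

4.331


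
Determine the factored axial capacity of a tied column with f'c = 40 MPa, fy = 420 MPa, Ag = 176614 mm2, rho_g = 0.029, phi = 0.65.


Ast = rho * Ag = 0.029 * 176614 = 5121.806 mm2
phi*Pn = 0.65 * 0.80 * (0.85 * 40 * (176614 - 5121.806) + 420 * 5121.806) / 1000
= 4150.58 kN

4150.58


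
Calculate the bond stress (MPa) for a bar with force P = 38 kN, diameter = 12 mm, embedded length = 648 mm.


u = P / (pi * db * ld)
= 38 * 1000 / (pi * 12 * 648)
= 1.556 MPa

1.556


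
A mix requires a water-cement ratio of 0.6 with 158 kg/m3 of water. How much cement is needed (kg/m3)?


Cement = water / (w/c)
= 158 / 0.6
= 263.3 kg/m3

263.3


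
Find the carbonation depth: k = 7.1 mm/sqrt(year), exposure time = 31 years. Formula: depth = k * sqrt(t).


depth = k * sqrt(t)
= 7.1 * sqrt(31)
= 39.53 mm

39.53


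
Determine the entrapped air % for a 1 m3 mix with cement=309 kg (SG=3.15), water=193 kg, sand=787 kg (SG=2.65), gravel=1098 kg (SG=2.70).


Vol cement = 309 / (3.15 * 1000) = 0.098095 m3
Vol water = 193 / 1000 = 0.193 m3
Vol sand = 787 / (2.65 * 1000) = 0.296981 m3
Vol gravel = 1098 / (2.70 * 1000) = 0.406667 m3
Total solid + water volume = 0.994743 m3
Air = (1 - 0.994743) * 100 = 0.53%

0.53


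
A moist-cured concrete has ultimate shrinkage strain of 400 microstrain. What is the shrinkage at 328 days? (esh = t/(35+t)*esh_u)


esh(328) = 328 / (35 + 328) * 400
= 328 / 363 * 400
= 361.4 microstrain

361.4


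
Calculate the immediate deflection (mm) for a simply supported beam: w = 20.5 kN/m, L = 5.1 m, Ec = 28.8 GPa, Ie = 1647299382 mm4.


Convert: L = 5.1 m = 5100 mm, Ec = 28.8 GPa = 28800 MPa
delta = 5 * 20.5 * 5100^4 / (384 * 28800 * 1647299382)
= 3.81 mm

3.81


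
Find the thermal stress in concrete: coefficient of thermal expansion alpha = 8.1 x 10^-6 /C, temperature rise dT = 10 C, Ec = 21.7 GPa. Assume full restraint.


sigma = alpha * dT * Ec
= 8.1e-6 * 10 * 21.7 * 1000
= 1.758 MPa

1.758


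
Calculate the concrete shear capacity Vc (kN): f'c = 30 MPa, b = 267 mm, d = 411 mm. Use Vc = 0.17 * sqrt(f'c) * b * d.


Vc = 0.17 * sqrt(30) * 267 * 411 / 1000
= 102.18 kN

102.18


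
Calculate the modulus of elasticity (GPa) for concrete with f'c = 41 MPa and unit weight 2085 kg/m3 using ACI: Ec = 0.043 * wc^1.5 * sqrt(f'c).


Ec = 0.043 * 2085^1.5 * sqrt(41) / 1000
= 26.21 GPa

26.21


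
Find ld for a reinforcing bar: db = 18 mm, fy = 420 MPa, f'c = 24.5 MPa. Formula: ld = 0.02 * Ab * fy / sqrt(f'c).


Ab = pi * 18^2 / 4 = 254.469 mm2
ld = 0.02 * 254.469 * 420 / sqrt(24.5)
= 431.8 mm

431.8


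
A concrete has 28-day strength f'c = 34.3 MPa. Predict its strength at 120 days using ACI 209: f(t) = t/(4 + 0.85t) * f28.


f(120) = 120 / (4 + 0.85 * 120) * 34.3
= 120 / 106.0 * 34.3
= 38.83 MPa

38.83


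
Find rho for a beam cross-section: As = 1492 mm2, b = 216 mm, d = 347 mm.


rho = As / (b * d)
= 1492 / (216 * 347)
= 0.0199

0.0199


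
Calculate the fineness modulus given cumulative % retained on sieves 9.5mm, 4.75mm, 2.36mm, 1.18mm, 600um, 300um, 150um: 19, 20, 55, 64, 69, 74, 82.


FM = sum(cumulative % retained) / 100
= 383 / 100
= 3.83

3.83


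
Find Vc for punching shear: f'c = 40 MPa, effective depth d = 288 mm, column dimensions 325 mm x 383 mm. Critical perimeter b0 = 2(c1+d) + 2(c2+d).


b0 = 2*(325 + 288) + 2*(383 + 288) = 2568 mm
Vc = 0.33 * sqrt(40) * 2568 * 288 / 1000
= 1543.59 kN

1543.59


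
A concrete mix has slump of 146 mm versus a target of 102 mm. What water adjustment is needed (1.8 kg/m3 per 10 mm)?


Difference = 102 - 146 = -44 mm
Water adjustment = -44 * 1.8 / 10 = -7.9 kg/m3

-7.9


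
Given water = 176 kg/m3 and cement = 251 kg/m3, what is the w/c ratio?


w/c = water / cement
w/c = 176 / 251 = 0.701

0.701


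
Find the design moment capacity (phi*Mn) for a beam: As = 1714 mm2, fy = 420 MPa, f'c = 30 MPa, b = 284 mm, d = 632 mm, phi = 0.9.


a = As * fy / (0.85 * f'c * b)
= 1714 * 420 / (0.85 * 30 * 284)
= 99.4035 mm
Mn = As * fy * (d - a/2) / 10^6
= 419.1849 kN-m
phi*Mn = 0.9 * 419.1849 = 377.27 kN-m

377.27


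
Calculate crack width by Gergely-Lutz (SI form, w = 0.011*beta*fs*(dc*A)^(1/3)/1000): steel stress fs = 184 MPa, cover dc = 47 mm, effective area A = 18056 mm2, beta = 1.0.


w = 0.011 * beta * fs * (dc * A)^(1/3) / 1000
= 0.011 * 1.0 * 184 * (47 * 18056)^(1/3) / 1000
= 0.192 mm

0.192


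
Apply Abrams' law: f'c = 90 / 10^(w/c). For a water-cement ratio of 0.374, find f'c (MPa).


f'c = 90 / 10^0.374
= 90 / 2.366
= 38.04 MPa

38.04


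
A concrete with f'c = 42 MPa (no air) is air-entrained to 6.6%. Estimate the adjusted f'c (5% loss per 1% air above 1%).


Strength loss = (6.6 - 1) * 5 = 28.0%
f'c = 42 * (1 - 28.0/100)
= 30.24 MPa

30.24


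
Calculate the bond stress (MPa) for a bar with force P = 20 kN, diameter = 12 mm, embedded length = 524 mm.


u = P / (pi * db * ld)
= 20 * 1000 / (pi * 12 * 524)
= 1.012 MPa

1.012


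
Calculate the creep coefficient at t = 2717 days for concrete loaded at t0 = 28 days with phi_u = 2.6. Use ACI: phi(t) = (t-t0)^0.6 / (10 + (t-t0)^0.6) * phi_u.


dt = 2717 - 28 = 2689
phi = 2689^0.6 / (10 + 2689^0.6) * 2.6
= 2.391

2.391


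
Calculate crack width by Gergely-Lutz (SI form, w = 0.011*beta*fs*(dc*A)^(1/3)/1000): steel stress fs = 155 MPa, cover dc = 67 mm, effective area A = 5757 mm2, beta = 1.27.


w = 0.011 * beta * fs * (dc * A)^(1/3) / 1000
= 0.011 * 1.27 * 155 * (67 * 5757)^(1/3) / 1000
= 0.158 mm

0.158


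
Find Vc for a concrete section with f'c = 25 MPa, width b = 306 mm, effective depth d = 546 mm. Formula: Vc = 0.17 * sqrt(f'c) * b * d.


Vc = 0.17 * sqrt(25) * 306 * 546 / 1000
= 142.01 kN

142.01


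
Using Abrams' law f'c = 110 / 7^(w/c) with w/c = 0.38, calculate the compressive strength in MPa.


f'c = 110 / 7^0.38
= 110 / 2.095
= 52.51 MPa

52.51


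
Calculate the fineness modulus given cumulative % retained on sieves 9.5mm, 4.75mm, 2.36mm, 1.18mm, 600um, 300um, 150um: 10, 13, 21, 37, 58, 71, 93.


FM = sum(cumulative % retained) / 100
= 303 / 100
= 3.03

3.03


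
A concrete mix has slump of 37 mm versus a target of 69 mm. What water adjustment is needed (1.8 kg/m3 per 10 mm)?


Difference = 69 - 37 = 32 mm
Water adjustment = 32 * 1.8 / 10 = 5.8 kg/m3

5.8


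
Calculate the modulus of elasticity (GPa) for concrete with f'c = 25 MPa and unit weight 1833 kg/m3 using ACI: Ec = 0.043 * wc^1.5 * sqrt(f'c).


Ec = 0.043 * 1833^1.5 * sqrt(25) / 1000
= 16.87 GPa

16.87


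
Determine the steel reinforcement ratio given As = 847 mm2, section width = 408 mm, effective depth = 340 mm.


rho = As / (b * d)
= 847 / (408 * 340)
= 0.0061

0.0061


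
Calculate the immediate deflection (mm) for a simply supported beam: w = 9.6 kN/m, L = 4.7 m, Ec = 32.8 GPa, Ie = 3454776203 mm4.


Convert: L = 4.7 m = 4700 mm, Ec = 32.8 GPa = 32800 MPa
delta = 5 * 9.6 * 4700^4 / (384 * 32800 * 3454776203)
= 0.54 mm

0.54


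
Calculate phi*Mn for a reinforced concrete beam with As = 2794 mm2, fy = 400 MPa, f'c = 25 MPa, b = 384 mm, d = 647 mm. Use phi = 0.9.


a = As * fy / (0.85 * f'c * b)
= 2794 * 400 / (0.85 * 25 * 384)
= 136.9608 mm
Mn = As * fy * (d - a/2) / 10^6
= 646.5535 kN-m
phi*Mn = 0.9 * 646.5535 = 581.9 kN-m

581.9


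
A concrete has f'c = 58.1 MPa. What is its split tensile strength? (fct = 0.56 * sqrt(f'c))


fct = 0.56 * sqrt(58.1)
= 0.56 * 7.622
= 4.269 MPa

4.269
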